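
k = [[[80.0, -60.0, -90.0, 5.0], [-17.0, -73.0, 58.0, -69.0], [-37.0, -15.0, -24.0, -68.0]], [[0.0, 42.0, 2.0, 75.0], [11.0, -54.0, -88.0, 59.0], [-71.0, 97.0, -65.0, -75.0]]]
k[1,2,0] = -71.0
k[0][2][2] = -24.0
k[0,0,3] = 5.0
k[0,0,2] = -90.0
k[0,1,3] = -69.0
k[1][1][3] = 59.0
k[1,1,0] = 11.0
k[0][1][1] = -73.0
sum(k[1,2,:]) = -114.0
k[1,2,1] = 97.0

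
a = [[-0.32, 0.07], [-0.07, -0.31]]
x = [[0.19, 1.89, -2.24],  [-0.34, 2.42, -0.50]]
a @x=[[-0.08, -0.44, 0.68], [0.09, -0.88, 0.31]]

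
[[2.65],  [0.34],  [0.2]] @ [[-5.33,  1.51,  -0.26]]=[[-14.12, 4.00, -0.69], [-1.81, 0.51, -0.09], [-1.07, 0.3, -0.05]]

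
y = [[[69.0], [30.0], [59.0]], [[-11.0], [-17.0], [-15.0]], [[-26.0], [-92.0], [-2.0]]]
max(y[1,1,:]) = -17.0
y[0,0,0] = 69.0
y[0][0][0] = 69.0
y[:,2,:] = [[59.0], [-15.0], [-2.0]]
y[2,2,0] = -2.0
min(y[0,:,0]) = 30.0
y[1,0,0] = -11.0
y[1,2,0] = -15.0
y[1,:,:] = [[-11.0], [-17.0], [-15.0]]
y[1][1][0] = -17.0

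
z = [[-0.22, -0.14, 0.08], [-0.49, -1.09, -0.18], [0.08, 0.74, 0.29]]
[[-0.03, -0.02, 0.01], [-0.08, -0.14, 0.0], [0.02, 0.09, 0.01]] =z @ [[0.22, -0.05, 0.15], [-0.05, 0.17, -0.12], [0.15, -0.12, 0.3]]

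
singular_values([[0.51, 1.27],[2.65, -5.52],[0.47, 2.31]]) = [6.5, 1.65]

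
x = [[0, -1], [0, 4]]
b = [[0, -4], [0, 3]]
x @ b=[[0, -3], [0, 12]]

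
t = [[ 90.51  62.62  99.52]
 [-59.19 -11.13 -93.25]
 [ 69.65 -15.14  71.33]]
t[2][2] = 71.33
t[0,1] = 62.62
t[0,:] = [90.51, 62.62, 99.52]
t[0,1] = 62.62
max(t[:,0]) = 90.51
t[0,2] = 99.52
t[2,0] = 69.65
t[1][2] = -93.25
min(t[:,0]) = -59.19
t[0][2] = 99.52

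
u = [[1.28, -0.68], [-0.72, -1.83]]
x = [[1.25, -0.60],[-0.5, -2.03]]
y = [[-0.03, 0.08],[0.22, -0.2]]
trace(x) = -0.78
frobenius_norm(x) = 2.51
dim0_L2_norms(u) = [1.47, 1.95]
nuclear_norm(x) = 3.46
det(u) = -2.83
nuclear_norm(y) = 0.34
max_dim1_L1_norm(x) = 2.53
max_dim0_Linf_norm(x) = 2.03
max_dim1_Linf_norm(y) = 0.22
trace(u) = -0.55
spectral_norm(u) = 1.98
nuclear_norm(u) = 3.41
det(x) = -2.84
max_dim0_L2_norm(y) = 0.22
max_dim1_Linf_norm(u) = 1.83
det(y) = -0.01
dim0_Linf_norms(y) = [0.22, 0.2]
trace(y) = -0.23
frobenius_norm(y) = 0.31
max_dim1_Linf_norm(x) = 2.03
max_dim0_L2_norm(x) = 2.12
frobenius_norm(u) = 2.44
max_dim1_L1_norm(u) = 2.55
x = u + y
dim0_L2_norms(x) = [1.35, 2.12]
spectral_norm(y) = 0.31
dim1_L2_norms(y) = [0.09, 0.3]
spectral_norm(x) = 2.12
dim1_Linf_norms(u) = [1.28, 1.83]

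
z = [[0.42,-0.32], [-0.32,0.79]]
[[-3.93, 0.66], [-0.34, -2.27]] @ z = [[-1.86, 1.78], [0.58, -1.68]]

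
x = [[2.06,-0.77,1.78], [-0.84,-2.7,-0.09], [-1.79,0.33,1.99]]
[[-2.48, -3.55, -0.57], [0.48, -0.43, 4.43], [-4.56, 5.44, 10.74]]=x@[[0.37, -2.07, -3.01],[-0.23, 0.78, -0.8],[-1.92, 0.74, 2.82]]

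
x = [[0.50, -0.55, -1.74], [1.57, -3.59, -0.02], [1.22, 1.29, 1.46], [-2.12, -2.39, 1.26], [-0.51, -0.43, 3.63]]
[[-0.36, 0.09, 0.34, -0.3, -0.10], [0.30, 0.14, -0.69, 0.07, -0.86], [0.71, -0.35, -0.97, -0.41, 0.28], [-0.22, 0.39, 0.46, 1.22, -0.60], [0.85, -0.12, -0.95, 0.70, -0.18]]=x @ [[0.24,-0.12,-0.42,-0.32,-0.00], [0.02,-0.09,0.01,-0.16,0.24], [0.27,-0.06,-0.32,0.13,-0.02]]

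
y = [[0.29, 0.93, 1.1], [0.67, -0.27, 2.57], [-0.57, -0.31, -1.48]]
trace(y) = -1.46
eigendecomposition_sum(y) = [[(0.35+0.28j), (0.43+0.1j), 1.06-0.07j], [-0.16+0.23j, -0.04+0.27j, 0.09+0.65j], [-0.16-0.10j, -0.18-0.02j, (-0.43+0.08j)]] + [[(0.35-0.28j), (0.43-0.1j), (1.06+0.07j)], [-0.16-0.23j, (-0.04-0.27j), 0.09-0.65j], [-0.16+0.10j, (-0.18+0.02j), -0.43-0.08j]] + [[(-0.42-0j), 0.08-0.00j, -1.02-0.00j], [0.98+0.00j, -0.18+0.00j, 2.40+0.00j], [(-0.26-0j), 0.05-0.00j, (-0.62-0j)]]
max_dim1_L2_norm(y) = 2.67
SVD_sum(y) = [[0.34, 0.10, 1.16], [0.73, 0.22, 2.51], [-0.44, -0.13, -1.53]] + [[0.01, 0.83, -0.08], [-0.01, -0.49, 0.05], [-0.0, -0.18, 0.02]] + [[-0.06, 0.0, 0.02], [-0.05, 0.0, 0.01], [-0.12, 0.00, 0.04]]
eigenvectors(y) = [[(0.8+0j), (0.8-0j), 0.38+0.00j], [(0.03+0.49j), 0.03-0.49j, -0.89+0.00j], [(-0.33+0.04j), -0.33-0.04j, 0.23+0.00j]]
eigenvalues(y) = [(-0.12+0.62j), (-0.12-0.62j), (-1.22+0j)]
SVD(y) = [[-0.37, 0.84, 0.39], [-0.79, -0.5, 0.34], [0.48, -0.18, 0.85]] @ diag([3.3028453412273544, 0.9825585004057403, 0.15129919105259473]) @ [[-0.28,  -0.08,  -0.96], [0.01,  1.00,  -0.09], [-0.96,  0.04,  0.27]]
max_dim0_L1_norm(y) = 5.15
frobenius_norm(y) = 3.45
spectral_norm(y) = 3.30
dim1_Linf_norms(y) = [1.1, 2.57, 1.48]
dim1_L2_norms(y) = [1.47, 2.67, 1.62]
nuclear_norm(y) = 4.44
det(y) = -0.49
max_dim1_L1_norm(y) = 3.51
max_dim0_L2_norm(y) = 3.16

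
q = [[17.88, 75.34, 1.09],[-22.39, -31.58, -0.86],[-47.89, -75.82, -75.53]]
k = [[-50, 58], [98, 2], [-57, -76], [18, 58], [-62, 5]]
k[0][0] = -50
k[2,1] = -76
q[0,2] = 1.09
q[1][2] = -0.86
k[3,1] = 58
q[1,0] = -22.39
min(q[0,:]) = 1.09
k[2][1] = -76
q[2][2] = -75.53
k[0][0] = -50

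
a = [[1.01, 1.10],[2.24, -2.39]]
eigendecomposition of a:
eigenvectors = [[0.87,  -0.26], [0.49,  0.96]]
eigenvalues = [1.62, -3.0]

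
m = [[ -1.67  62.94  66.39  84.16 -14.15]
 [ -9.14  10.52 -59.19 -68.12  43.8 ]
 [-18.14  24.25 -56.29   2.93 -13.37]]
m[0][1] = 62.94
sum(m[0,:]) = 197.67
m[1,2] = -59.19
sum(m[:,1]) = 97.71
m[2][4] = -13.37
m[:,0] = [-1.67, -9.14, -18.14]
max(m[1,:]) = 43.8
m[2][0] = -18.14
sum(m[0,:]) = 197.67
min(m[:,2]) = -59.19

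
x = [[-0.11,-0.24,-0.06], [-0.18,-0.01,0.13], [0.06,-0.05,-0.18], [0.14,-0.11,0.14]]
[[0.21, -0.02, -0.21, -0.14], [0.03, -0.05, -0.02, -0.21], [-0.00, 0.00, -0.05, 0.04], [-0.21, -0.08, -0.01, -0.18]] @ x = [[-0.05, -0.02, 0.00], [-0.02, 0.02, -0.03], [0.0, -0.0, 0.01], [0.01, 0.07, -0.02]]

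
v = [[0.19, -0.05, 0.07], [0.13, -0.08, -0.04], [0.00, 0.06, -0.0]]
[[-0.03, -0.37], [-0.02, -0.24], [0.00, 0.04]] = v @[[-0.12,-1.63], [0.04,0.60], [-0.04,-0.49]]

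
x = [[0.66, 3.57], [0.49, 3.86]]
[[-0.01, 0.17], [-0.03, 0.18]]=x @ [[0.10, -0.02], [-0.02, 0.05]]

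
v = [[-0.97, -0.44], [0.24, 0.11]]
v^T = [[-0.97,0.24], [-0.44,0.11]]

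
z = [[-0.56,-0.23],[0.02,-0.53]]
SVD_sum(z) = [[-0.37,-0.40], [-0.25,-0.28]] + [[-0.19,0.17],[0.27,-0.25]]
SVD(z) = [[-0.82, -0.57], [-0.57, 0.82]] @ diag([0.6652171595357528, 0.45308512517978866]) @ [[0.68, 0.74], [0.74, -0.68]]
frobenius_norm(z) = 0.80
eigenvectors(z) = [[0.96+0.00j, (0.96-0j)], [-0.06-0.28j, (-0.06+0.28j)]]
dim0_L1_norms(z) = [0.58, 0.76]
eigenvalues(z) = [(-0.55+0.07j), (-0.55-0.07j)]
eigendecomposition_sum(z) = [[-0.28-0.03j, -0.12-0.95j], [(0.01+0.08j), -0.26+0.09j]] + [[(-0.28+0.03j),(-0.11+0.95j)],[0.01-0.08j,(-0.26-0.09j)]]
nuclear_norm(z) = 1.12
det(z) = 0.30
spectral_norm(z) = 0.67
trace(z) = -1.09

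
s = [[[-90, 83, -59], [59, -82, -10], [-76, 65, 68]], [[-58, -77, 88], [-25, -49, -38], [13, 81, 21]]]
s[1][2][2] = 21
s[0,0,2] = -59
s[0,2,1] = 65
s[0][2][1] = 65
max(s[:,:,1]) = 83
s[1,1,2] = -38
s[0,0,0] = -90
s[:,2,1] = [65, 81]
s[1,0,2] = 88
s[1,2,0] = 13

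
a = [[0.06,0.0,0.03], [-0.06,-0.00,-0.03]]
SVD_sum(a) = [[0.06, 0.00, 0.03],[-0.06, 0.0, -0.03]] + [[-0.00,0.00,0.00], [-0.00,0.00,0.00]]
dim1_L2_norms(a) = [0.07, 0.07]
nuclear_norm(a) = 0.09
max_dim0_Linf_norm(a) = 0.06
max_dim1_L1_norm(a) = 0.09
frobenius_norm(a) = 0.09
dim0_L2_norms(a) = [0.08, 0.0, 0.04]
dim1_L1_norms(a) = [0.09, 0.09]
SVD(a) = [[-0.71, 0.71], [0.71, 0.71]] @ diag([0.09486832980505137, 1.4420556286391505e-18]) @ [[-0.89, 0.0, -0.45], [-0.45, 0.0, 0.89]]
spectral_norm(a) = 0.09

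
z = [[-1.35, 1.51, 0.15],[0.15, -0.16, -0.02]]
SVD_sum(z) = [[-1.35, 1.51, 0.15], [0.15, -0.16, -0.02]] + [[0.00, 0.00, -0.00], [0.0, 0.0, -0.00]]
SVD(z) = [[-0.99,0.11],[0.11,0.99]] @ diag([2.0429291523112605, 0.006362282357235071]) @ [[0.66, -0.74, -0.07], [0.57, 0.57, -0.58]]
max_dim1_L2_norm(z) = 2.03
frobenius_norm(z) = 2.04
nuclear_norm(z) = 2.05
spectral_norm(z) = 2.04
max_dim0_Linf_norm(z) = 1.51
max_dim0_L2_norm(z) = 1.52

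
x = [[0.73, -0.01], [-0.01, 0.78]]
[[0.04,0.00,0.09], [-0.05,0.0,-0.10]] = x @ [[0.05, -0.0, 0.12], [-0.06, 0.0, -0.13]]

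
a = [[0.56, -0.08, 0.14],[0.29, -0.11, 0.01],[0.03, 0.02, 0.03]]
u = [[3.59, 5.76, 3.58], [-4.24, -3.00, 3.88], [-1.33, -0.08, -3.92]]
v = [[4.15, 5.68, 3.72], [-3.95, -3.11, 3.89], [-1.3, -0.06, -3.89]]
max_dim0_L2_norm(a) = 0.63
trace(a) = 0.48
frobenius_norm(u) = 10.87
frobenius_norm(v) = 10.98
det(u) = -95.20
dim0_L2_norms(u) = [5.71, 6.49, 6.58]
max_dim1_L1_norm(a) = 0.78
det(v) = -78.98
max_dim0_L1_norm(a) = 0.88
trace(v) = -2.85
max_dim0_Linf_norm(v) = 5.68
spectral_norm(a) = 0.66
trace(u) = -3.33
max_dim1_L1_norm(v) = 13.55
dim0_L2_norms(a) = [0.63, 0.14, 0.14]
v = a + u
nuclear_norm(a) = 0.75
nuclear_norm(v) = 16.61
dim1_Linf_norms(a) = [0.56, 0.29, 0.03]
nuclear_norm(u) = 16.74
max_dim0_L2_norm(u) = 6.58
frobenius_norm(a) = 0.66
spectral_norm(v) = 8.81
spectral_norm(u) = 8.57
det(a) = -0.00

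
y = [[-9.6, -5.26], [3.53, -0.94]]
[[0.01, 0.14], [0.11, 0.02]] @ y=[[0.40, -0.18], [-0.99, -0.6]]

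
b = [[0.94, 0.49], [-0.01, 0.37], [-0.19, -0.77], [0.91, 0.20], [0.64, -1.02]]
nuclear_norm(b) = 2.90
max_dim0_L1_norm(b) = 2.85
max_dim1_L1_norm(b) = 1.66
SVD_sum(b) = [[0.87, 0.59], [0.16, 0.11], [-0.49, -0.33], [0.72, 0.48], [-0.03, -0.02]] + [[0.07, -0.1], [-0.17, 0.26], [0.30, -0.44], [0.19, -0.28], [0.67, -1.0]]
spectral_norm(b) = 1.50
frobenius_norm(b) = 2.05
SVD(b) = [[-0.70, 0.09],[-0.13, -0.22],[0.39, 0.38],[-0.58, 0.24],[0.03, 0.86]] @ diag([1.4989123023572968, 1.400379202159882]) @ [[-0.83, -0.56],[0.56, -0.83]]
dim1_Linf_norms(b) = [0.94, 0.37, 0.77, 0.91, 1.02]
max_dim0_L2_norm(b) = 1.47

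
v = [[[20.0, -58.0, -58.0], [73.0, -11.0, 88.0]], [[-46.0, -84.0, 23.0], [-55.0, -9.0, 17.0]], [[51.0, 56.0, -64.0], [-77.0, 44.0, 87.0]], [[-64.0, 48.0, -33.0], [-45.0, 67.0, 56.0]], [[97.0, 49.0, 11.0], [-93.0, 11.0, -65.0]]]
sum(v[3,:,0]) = -109.0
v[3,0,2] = -33.0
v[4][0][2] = 11.0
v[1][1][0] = -55.0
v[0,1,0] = 73.0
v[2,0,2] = -64.0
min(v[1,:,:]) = -84.0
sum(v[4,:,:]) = 10.0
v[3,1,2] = 56.0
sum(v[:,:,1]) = 113.0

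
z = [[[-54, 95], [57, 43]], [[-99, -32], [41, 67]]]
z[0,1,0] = 57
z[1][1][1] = 67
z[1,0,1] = -32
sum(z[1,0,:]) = -131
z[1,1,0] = 41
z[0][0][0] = -54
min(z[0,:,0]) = -54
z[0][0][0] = -54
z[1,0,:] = [-99, -32]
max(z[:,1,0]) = 57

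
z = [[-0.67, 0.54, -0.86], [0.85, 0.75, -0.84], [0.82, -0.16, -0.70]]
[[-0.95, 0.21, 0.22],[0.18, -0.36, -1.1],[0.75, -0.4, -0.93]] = z @ [[0.83, -0.39, -0.86], [-0.65, 0.07, -0.11], [0.05, 0.1, 0.34]]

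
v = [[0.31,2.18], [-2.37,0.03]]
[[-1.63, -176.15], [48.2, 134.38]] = v @[[-20.31,  -57.62], [2.14,  -72.61]]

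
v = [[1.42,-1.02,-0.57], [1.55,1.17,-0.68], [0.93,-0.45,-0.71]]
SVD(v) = [[-0.61,0.61,-0.51], [-0.65,-0.75,-0.11], [-0.45,0.27,0.85]] @ diag([2.5510017058438317, 1.6160277801172793, 0.260469788403731]) @ [[-0.90, 0.02, 0.44], [-0.03, -1.0, -0.01], [-0.44, 0.03, -0.9]]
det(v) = -1.07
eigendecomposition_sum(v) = [[0.09-0.00j,  -0j,  (-0.18-0j)], [(0.02-0j),  0.00-0.00j,  (-0.04-0j)], [0.24-0.00j,  (0.01-0j),  -0.50-0.00j]] + [[0.67+0.71j, -0.51+0.54j, (-0.2-0.29j)], [(0.77-0.73j), 0.58+0.55j, -0.32+0.21j], [0.34+0.32j, (-0.23+0.27j), -0.10-0.14j]] + [[0.67-0.71j, (-0.51-0.54j), -0.20+0.29j], [0.77+0.73j, (0.58-0.55j), (-0.32-0.21j)], [0.34-0.32j, (-0.23-0.27j), -0.10+0.14j]]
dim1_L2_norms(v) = [1.84, 2.06, 1.25]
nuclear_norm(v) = 4.43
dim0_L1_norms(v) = [3.9, 2.64, 1.96]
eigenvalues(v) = [(-0.42+0j), (1.15+1.12j), (1.15-1.12j)]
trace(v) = 1.88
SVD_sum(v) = [[1.40, -0.04, -0.68], [1.5, -0.04, -0.72], [1.04, -0.03, -0.5]] + [[-0.03, -0.98, -0.01], [0.04, 1.21, 0.02], [-0.01, -0.43, -0.01]] + [[0.06,-0.0,0.12],  [0.01,-0.0,0.03],  [-0.10,0.01,-0.2]]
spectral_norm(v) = 2.55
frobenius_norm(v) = 3.03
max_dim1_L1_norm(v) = 3.4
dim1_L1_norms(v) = [3.01, 3.4, 2.09]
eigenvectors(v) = [[-0.33+0.00j, -0.00+0.64j, (-0-0.64j)], [(-0.08+0j), 0.70+0.00j, (0.7-0j)], [-0.94+0.00j, (0.02+0.31j), (0.02-0.31j)]]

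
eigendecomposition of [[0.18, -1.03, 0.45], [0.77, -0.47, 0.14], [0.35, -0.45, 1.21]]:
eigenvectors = [[(0.72+0j), (0.72-0j), 0.23+0.00j], [0.23-0.62j, (0.23+0.62j), 0.19+0.00j], [(0.01-0.2j), (0.01+0.2j), 0.95+0.00j]]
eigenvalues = [(-0.14+0.77j), (-0.14-0.77j), (1.21+0j)]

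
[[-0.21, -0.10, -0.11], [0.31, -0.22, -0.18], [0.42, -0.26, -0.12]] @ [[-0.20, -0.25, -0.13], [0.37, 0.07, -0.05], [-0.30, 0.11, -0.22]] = [[0.04, 0.03, 0.06], [-0.09, -0.11, 0.01], [-0.14, -0.14, -0.02]]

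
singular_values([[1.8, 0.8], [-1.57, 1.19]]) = [2.4, 1.42]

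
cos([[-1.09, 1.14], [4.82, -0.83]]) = [[-0.43, 0.28], [1.20, -0.37]]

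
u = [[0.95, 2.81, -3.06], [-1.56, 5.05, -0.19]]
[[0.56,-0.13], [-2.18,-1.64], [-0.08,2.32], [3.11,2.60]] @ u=[[0.73, 0.92, -1.69],[0.49, -14.41, 6.98],[-3.70, 11.49, -0.20],[-1.10, 21.87, -10.01]]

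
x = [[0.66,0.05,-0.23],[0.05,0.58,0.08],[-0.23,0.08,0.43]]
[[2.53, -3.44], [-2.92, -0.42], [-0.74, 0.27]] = x @ [[4.96, -6.16], [-5.73, 0.17], [1.99, -2.69]]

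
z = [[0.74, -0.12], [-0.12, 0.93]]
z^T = [[0.74, -0.12], [-0.12, 0.93]]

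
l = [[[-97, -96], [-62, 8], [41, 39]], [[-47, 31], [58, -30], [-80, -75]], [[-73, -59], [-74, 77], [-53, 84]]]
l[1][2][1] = -75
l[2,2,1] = 84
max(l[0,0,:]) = -96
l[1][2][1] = -75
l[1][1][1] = -30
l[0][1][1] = 8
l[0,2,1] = 39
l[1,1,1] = -30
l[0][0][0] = -97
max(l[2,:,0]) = -53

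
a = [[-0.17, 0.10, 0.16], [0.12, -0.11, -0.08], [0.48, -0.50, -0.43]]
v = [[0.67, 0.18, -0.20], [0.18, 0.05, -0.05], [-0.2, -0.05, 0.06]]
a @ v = [[-0.13,-0.03,0.04], [0.08,0.02,-0.02], [0.32,0.08,-0.1]]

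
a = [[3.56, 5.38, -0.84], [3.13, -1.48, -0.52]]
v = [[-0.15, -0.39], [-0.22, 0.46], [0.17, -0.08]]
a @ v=[[-1.86, 1.15], [-0.23, -1.86]]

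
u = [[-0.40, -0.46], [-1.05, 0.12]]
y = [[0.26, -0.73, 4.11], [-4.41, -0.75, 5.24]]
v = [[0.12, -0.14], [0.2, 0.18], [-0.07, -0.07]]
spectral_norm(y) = 7.63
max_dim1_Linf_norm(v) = 0.2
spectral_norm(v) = 0.29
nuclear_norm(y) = 10.23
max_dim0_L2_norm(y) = 6.66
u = y @ v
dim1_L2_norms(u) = [0.61, 1.06]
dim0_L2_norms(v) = [0.24, 0.24]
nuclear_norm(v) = 0.47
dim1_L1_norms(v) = [0.26, 0.38, 0.14]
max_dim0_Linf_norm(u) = 1.05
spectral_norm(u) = 1.13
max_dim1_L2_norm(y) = 6.89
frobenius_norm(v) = 0.34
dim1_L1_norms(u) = [0.86, 1.17]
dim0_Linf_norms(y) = [4.41, 0.75, 5.24]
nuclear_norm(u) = 1.60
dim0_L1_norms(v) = [0.39, 0.39]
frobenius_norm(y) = 8.06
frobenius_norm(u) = 1.22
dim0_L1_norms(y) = [4.67, 1.48, 9.35]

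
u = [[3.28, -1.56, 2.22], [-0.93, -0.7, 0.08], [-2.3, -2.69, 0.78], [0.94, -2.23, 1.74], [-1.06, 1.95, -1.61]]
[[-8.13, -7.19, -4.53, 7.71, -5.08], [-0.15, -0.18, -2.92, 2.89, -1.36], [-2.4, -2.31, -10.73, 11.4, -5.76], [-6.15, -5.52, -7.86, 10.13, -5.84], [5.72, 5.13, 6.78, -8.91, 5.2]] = u @ [[-0.76, -1.31, 0.52, -0.32, -1.17], [1.01, 2.01, 3.43, -3.54, 3.74], [-1.83, 0.11, -0.4, 1.46, 2.07]]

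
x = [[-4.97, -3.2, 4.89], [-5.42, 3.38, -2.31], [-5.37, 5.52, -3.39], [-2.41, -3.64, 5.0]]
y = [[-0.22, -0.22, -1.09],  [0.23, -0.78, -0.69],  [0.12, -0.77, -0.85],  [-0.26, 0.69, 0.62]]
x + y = [[-5.19,-3.42,3.80],[-5.19,2.6,-3.00],[-5.25,4.75,-4.24],[-2.67,-2.95,5.62]]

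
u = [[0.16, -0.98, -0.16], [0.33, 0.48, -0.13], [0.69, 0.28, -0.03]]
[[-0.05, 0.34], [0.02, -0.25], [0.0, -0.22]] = u @ [[-0.02, -0.15],  [0.05, -0.39],  [-0.02, 0.13]]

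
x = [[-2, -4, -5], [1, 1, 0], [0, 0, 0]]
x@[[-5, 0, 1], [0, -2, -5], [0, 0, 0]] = [[10, 8, 18], [-5, -2, -4], [0, 0, 0]]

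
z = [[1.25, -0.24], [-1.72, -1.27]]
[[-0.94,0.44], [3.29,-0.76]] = z@[[-0.99, 0.37], [-1.25, 0.10]]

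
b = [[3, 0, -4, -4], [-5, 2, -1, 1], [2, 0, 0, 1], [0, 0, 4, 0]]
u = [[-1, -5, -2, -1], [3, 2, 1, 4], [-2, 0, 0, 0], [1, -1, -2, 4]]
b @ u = [[1, -11, 2, -19], [14, 28, 10, 17], [-1, -11, -6, 2], [-8, 0, 0, 0]]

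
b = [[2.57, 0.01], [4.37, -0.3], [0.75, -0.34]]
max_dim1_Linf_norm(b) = 4.37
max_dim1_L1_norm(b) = 4.67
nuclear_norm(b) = 5.47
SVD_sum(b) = [[2.56, -0.15], [4.37, -0.26], [0.77, -0.05]] + [[0.01, 0.16], [-0.0, -0.04], [-0.02, -0.29]]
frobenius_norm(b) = 5.14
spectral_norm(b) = 5.13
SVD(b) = [[-0.5, 0.48], [-0.85, -0.13], [-0.15, -0.87]] @ diag([5.133715011947881, 0.33907252336479643]) @ [[-1.00, 0.06],  [0.06, 1.0]]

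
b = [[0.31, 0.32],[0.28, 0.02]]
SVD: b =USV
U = [[-0.88, -0.48], [-0.48, 0.88]]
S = [0.5, 0.17]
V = [[-0.81, -0.58], [0.58, -0.81]]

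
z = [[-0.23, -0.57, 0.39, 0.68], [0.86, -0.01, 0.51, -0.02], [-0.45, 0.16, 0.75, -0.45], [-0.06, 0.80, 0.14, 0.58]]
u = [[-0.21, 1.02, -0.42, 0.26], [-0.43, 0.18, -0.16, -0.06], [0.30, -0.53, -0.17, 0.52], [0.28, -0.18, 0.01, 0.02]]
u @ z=[[1.10,0.25,0.16,0.18], [0.33,0.17,-0.2,-0.26], [-0.48,0.22,-0.21,0.59], [-0.22,-0.14,0.03,0.2]]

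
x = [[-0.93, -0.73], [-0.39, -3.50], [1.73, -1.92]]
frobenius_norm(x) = 4.53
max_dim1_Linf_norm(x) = 3.5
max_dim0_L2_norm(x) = 4.06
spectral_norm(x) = 4.07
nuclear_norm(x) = 6.04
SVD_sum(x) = [[0.06, -0.63],[0.35, -3.43],[0.21, -2.07]] + [[-0.99,  -0.10], [-0.74,  -0.07], [1.52,  0.15]]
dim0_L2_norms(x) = [2.0, 4.06]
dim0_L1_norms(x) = [3.05, 6.15]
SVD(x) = [[-0.16,0.51], [-0.85,0.38], [-0.51,-0.78]] @ diag([4.074184247093212, 1.9698280942096216]) @ [[-0.1, 0.99], [-0.99, -0.10]]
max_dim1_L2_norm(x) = 3.52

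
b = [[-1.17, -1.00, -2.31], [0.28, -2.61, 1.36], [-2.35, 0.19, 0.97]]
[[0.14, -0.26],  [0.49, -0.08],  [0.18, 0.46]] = b @ [[-0.07, -0.13],[-0.17, 0.09],[0.05, 0.14]]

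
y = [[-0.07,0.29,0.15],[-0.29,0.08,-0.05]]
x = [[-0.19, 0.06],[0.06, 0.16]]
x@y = [[-0.00,-0.05,-0.03],[-0.05,0.03,0.00]]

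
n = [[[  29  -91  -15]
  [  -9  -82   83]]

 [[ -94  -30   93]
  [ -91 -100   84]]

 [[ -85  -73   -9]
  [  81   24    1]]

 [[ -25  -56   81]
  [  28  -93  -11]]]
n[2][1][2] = 1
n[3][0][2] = 81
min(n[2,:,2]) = -9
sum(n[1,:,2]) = 177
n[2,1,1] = 24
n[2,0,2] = -9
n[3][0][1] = -56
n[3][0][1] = -56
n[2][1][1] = 24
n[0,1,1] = -82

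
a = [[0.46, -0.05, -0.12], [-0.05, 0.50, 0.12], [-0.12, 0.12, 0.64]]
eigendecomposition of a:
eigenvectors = [[-0.39, 0.84, -0.38], [0.44, -0.19, -0.88], [0.81, 0.51, 0.3]]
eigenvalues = [0.76, 0.4, 0.44]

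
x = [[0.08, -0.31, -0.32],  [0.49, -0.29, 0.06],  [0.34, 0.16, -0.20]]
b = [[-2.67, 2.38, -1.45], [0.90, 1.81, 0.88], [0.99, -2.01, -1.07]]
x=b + [[2.75, -2.69, 1.13],[-0.41, -2.1, -0.82],[-0.65, 2.17, 0.87]]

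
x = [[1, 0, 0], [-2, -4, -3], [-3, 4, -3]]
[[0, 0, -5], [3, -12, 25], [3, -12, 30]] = x @ [[0, 0, -5], [0, 0, 0], [-1, 4, -5]]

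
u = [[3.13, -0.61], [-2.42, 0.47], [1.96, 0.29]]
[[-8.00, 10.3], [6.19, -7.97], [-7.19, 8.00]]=u @ [[-3.19,3.74],[-3.25,2.3]]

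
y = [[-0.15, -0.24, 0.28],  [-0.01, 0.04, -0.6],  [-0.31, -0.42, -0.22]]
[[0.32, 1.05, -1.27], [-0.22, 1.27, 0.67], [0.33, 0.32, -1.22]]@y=[[0.34, 0.5, -0.26], [-0.19, -0.18, -0.97], [0.33, 0.45, 0.17]]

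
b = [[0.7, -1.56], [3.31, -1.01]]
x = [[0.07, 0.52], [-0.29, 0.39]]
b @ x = [[0.5, -0.24], [0.52, 1.33]]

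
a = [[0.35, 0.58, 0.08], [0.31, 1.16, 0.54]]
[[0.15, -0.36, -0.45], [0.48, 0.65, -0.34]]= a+[[-0.2, -0.94, -0.53], [0.17, -0.51, -0.88]]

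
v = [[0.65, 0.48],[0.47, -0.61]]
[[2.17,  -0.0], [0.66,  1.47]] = v@[[2.63,  1.13], [0.95,  -1.54]]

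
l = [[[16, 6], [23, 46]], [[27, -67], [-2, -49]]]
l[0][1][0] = 23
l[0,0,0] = 16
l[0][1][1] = 46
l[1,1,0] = -2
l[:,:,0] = [[16, 23], [27, -2]]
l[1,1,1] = -49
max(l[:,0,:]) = 27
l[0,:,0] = [16, 23]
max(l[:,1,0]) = 23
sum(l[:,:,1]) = -64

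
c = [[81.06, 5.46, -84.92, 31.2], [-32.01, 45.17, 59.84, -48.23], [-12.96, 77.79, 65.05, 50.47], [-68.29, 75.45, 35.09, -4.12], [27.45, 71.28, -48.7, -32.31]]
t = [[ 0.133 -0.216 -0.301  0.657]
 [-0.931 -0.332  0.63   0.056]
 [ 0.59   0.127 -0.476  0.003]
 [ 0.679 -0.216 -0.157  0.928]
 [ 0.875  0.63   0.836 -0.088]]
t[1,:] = [-0.931, -0.332, 0.63, 0.056]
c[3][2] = 35.09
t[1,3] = 0.056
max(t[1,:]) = 0.63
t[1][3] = 0.056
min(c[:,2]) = -84.92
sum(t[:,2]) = 0.532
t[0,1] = -0.216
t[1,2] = 0.63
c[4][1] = 71.28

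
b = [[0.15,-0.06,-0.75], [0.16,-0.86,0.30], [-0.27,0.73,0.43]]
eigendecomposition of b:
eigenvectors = [[0.24,-0.95,-0.76], [-0.85,-0.24,0.04], [0.46,-0.18,0.65]]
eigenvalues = [-1.07, -0.01, 0.8]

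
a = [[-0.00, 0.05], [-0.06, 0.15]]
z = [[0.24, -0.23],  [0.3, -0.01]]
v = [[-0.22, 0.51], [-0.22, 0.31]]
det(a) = 0.00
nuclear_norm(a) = 0.19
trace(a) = 0.15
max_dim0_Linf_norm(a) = 0.15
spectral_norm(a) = 0.17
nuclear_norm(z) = 0.58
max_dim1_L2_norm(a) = 0.16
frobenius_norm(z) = 0.45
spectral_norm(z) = 0.42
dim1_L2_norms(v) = [0.56, 0.38]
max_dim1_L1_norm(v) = 0.73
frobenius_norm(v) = 0.67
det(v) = 0.04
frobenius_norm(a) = 0.17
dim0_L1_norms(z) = [0.54, 0.24]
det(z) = 0.07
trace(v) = 0.09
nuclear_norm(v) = 0.74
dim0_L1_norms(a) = [0.06, 0.2]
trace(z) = 0.23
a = z @ v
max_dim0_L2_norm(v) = 0.6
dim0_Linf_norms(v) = [0.22, 0.51]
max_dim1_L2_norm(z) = 0.33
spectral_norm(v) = 0.67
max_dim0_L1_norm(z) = 0.54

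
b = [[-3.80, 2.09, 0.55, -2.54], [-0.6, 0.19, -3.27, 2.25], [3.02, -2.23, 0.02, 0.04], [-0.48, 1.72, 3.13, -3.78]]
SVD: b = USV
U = [[-0.60,-0.46,-0.56,-0.35], [0.36,-0.57,-0.32,0.66], [0.3,0.57,-0.77,-0.04], [-0.65,0.37,-0.02,0.66]]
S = [7.42, 5.11, 1.09, 0.85]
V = [[0.44, -0.40, -0.48, 0.65], [0.71, -0.33, 0.54, -0.29], [0.01, 0.41, 0.60, 0.69], [0.55, 0.75, -0.34, -0.16]]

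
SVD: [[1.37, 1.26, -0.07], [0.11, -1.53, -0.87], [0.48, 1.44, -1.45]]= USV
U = [[-0.63, 0.1, -0.77], [0.40, -0.81, -0.43], [-0.67, -0.57, 0.47]]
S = [2.71, 1.64, 0.98]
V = [[-0.42,-0.87,0.25],[-0.14,0.33,0.93],[-0.90,0.36,-0.26]]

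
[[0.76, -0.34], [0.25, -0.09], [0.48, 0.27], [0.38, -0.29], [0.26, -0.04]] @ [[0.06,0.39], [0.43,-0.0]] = [[-0.10,0.30], [-0.02,0.1], [0.14,0.19], [-0.1,0.15], [-0.00,0.1]]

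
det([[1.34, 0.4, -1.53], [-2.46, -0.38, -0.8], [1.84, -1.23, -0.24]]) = -7.721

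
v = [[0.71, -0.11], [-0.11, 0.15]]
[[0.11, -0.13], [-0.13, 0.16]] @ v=[[0.09, -0.03], [-0.11, 0.04]]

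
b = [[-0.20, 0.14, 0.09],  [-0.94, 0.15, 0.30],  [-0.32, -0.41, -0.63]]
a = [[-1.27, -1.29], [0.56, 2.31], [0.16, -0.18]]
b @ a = [[0.35, 0.57],  [1.33, 1.51],  [0.08, -0.42]]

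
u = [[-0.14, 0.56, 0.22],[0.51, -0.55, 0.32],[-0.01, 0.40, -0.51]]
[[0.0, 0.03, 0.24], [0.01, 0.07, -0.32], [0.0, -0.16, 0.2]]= u @ [[0.03, -0.1, -0.13],[0.01, -0.07, 0.42],[-0.00, 0.26, -0.07]]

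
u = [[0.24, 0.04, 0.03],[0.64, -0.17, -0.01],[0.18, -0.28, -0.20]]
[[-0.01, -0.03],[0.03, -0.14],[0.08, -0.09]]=u@[[-0.01,  -0.15], [-0.19,  0.24], [-0.12,  -0.03]]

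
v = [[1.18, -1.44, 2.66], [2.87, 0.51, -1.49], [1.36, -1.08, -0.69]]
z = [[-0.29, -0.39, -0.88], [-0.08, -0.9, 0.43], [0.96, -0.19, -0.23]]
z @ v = [[-2.66, 1.17, 0.42], [-2.09, -0.81, 0.83], [0.27, -1.23, 3.00]]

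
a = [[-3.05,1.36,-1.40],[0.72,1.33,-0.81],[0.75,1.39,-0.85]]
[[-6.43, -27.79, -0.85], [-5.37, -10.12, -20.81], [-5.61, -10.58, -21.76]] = a @ [[0.47, 4.93, -6.28], [-5.18, -11.58, -8.68], [-1.46, -2.14, 5.86]]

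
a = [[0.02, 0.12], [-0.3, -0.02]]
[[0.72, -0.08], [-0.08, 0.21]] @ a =[[0.04,0.09], [-0.06,-0.01]]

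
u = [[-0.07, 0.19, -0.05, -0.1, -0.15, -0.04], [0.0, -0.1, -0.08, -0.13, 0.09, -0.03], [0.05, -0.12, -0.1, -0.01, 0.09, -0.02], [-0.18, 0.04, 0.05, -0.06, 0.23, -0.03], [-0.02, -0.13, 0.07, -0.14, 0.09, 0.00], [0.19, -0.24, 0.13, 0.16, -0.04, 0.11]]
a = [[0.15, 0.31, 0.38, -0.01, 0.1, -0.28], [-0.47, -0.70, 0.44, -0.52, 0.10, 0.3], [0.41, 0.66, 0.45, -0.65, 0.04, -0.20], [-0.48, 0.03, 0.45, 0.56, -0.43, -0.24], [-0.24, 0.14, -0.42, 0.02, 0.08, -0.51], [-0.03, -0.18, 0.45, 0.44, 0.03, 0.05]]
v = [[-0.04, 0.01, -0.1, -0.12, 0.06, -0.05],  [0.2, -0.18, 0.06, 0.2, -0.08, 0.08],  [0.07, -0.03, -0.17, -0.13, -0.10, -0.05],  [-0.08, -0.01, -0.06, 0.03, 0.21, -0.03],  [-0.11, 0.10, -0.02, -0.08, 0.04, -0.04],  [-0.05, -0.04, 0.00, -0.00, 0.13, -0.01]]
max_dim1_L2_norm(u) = 0.39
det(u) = 0.00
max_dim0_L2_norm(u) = 0.37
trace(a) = 0.59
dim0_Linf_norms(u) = [0.19, 0.24, 0.13, 0.16, 0.23, 0.11]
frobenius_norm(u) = 0.67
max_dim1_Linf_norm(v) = 0.21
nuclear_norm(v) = 1.02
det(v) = 0.00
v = a @ u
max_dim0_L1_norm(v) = 0.62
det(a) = 0.00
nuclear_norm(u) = 1.26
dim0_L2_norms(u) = [0.28, 0.37, 0.21, 0.28, 0.32, 0.13]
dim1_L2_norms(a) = [0.59, 1.13, 1.13, 0.99, 0.72, 0.66]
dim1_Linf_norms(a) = [0.38, 0.7, 0.66, 0.56, 0.51, 0.45]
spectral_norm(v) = 0.44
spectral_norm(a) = 1.34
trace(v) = -0.33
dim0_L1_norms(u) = [0.51, 0.82, 0.48, 0.6, 0.69, 0.23]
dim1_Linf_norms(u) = [0.19, 0.13, 0.12, 0.23, 0.14, 0.24]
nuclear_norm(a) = 4.59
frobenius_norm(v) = 0.58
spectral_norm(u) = 0.47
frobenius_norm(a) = 2.20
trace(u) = -0.13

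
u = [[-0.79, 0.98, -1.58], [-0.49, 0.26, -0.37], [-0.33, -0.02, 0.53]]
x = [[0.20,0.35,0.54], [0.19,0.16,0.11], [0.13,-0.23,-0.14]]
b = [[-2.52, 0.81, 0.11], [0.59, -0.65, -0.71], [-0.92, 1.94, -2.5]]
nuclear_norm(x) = 1.09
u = x @ b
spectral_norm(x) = 0.74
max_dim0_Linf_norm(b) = 2.52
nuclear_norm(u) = 2.83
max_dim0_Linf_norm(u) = 1.58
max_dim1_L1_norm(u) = 3.35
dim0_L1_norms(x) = [0.52, 0.74, 0.79]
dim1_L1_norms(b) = [3.44, 1.95, 5.36]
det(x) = -0.02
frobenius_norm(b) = 4.38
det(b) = -5.78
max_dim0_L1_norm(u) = 2.48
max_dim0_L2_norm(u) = 1.71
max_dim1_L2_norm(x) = 0.67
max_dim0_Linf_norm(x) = 0.54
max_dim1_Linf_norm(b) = 2.52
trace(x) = 0.22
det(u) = 0.12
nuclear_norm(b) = 6.66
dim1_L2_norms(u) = [2.02, 0.67, 0.62]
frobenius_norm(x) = 0.79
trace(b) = -5.67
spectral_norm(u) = 2.13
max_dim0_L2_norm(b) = 2.75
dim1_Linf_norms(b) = [2.52, 0.71, 2.5]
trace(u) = 0.00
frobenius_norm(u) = 2.22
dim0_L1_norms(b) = [4.03, 3.4, 3.32]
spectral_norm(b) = 3.62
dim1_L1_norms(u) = [3.35, 1.12, 0.88]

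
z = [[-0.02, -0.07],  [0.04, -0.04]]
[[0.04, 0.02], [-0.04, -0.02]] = z @ [[-1.24, -0.59], [-0.27, -0.13]]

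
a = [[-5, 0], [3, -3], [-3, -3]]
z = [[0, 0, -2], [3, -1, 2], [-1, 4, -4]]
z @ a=[[6, 6], [-24, -3], [29, 0]]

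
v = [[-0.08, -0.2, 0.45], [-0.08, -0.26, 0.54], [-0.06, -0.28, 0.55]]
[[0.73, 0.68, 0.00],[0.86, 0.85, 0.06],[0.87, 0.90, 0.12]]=v @ [[-0.06, 1.11, 1.33], [0.54, -0.75, -1.74], [1.85, 1.38, -0.53]]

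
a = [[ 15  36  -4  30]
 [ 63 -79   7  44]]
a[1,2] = 7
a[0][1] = 36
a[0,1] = 36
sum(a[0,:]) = 77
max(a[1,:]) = 63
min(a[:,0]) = 15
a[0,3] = 30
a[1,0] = 63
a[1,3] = 44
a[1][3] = 44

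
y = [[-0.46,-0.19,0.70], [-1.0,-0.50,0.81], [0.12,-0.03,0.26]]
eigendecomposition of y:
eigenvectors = [[0.39,0.24,0.65], [0.92,-0.96,-0.05], [-0.02,-0.15,0.76]]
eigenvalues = [-0.94, -0.13, 0.37]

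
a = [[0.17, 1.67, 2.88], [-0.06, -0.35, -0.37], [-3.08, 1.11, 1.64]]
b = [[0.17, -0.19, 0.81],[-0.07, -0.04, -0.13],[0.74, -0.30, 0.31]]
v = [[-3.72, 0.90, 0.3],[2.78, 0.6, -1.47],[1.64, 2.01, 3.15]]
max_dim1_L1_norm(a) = 5.83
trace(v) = 0.03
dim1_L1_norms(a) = [4.72, 0.78, 5.83]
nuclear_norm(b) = 1.71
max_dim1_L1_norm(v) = 6.8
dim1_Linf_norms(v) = [3.72, 2.78, 3.15]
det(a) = -1.26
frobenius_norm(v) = 6.45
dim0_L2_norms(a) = [3.09, 2.04, 3.33]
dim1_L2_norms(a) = [3.33, 0.51, 3.66]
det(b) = 0.05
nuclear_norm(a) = 6.92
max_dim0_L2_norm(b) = 0.88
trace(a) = 1.46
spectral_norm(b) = 1.08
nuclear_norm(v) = 10.24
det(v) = -26.69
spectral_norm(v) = 4.94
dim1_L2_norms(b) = [0.85, 0.15, 0.86]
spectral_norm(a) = 4.31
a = b @ v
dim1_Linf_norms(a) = [2.88, 0.37, 3.08]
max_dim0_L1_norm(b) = 1.25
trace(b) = 0.44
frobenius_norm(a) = 4.98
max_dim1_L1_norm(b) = 1.35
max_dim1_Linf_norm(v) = 3.72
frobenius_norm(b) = 1.22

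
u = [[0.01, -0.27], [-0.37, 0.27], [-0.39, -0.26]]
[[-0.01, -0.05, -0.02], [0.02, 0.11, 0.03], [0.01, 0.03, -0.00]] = u @[[-0.05, -0.18, -0.03], [0.02, 0.16, 0.06]]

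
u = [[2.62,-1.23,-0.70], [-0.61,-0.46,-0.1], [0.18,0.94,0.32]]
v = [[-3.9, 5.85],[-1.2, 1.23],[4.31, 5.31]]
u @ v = [[-11.76, 10.10], [2.5, -4.67], [-0.45, 3.91]]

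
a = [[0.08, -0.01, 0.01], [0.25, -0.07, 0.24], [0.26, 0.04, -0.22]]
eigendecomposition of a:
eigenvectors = [[-0.13-0.05j,(-0.13+0.05j),(-0.04+0j)], [-0.95+0.00j,-0.95-0.00j,-0.73+0.00j], [-0.28-0.03j,-0.28+0.03j,(0.68+0j)]]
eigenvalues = [(0.03+0.02j), (0.03-0.02j), (-0.28+0j)]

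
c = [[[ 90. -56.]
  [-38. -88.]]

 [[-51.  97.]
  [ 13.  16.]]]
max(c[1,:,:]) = 97.0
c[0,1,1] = -88.0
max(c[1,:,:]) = 97.0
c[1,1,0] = 13.0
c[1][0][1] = 97.0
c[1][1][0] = 13.0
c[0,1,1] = -88.0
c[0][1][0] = -38.0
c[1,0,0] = -51.0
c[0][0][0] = 90.0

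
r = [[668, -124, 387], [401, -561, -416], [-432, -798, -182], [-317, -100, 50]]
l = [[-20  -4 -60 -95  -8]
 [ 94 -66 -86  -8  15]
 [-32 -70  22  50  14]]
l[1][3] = -8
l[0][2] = -60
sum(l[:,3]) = -53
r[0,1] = -124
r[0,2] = 387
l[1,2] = -86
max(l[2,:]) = 50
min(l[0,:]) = -95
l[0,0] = -20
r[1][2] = -416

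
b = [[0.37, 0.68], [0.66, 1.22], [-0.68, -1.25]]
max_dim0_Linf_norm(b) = 1.25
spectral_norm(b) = 2.13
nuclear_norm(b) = 2.14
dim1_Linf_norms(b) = [0.68, 1.22, 1.25]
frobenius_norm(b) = 2.13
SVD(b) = [[-0.36,0.33], [-0.65,-0.76], [0.67,-0.56]] @ diag([2.1326494927907884, 0.002478083774457352]) @ [[-0.48,-0.88],[0.88,-0.48]]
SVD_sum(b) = [[0.37, 0.68],[0.66, 1.22],[-0.68, -1.25]] + [[0.0, -0.00], [-0.0, 0.0], [-0.0, 0.00]]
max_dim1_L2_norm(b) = 1.42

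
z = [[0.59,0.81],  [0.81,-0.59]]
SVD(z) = [[-0.59, -0.81],  [-0.81, 0.59]] @ diag([1.0020977996183806, 1.0020977996183806]) @ [[-1.00, -0.00], [-0.00, -1.00]]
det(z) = -1.00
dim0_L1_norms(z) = [1.4, 1.4]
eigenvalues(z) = [1.0, -1.0]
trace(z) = 0.00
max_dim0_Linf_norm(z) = 0.81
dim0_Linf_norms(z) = [0.81, 0.81]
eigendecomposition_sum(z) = [[0.8, 0.41],  [0.41, 0.21]] + [[-0.21, 0.40], [0.4, -0.8]]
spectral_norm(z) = 1.00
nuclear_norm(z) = 2.00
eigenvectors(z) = [[0.89, -0.45], [0.45, 0.89]]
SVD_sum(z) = [[0.59, 0.0], [0.81, 0.00]] + [[0.00, 0.81],[0.0, -0.59]]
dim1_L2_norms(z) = [1.0, 1.0]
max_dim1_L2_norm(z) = 1.0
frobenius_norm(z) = 1.42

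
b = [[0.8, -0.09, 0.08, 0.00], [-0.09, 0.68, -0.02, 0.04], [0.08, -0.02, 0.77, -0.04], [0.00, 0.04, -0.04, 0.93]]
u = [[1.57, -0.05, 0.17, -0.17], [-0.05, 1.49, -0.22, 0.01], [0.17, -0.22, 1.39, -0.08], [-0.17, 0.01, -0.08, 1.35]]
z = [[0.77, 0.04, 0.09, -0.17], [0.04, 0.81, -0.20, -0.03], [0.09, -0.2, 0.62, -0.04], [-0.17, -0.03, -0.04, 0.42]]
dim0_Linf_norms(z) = [0.77, 0.81, 0.62, 0.42]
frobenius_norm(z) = 1.40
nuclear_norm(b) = 3.18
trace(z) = 2.62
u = z + b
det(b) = 0.38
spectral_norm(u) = 1.83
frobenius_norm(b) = 1.61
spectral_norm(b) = 0.96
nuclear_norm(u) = 5.80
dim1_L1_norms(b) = [0.97, 0.83, 0.91, 1.01]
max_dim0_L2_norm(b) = 0.93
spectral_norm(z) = 0.94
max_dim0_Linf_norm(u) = 1.57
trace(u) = 5.80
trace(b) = 3.18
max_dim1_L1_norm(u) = 1.96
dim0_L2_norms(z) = [0.79, 0.84, 0.66, 0.46]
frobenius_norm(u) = 2.94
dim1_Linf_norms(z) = [0.77, 0.81, 0.62, 0.42]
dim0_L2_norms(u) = [1.59, 1.51, 1.42, 1.36]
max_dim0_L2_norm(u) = 1.59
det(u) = 4.16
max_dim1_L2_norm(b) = 0.93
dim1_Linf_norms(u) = [1.57, 1.49, 1.39, 1.35]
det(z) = 0.13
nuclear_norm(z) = 2.62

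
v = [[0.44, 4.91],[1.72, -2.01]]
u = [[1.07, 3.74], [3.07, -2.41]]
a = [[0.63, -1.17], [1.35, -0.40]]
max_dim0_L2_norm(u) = 4.45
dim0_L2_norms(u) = [3.25, 4.45]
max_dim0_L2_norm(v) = 5.31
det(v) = -9.33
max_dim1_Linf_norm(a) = 1.35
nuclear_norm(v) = 7.07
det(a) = 1.33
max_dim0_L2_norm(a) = 1.49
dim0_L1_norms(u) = [4.14, 6.15]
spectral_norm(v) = 5.31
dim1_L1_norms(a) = [1.8, 1.75]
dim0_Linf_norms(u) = [3.07, 3.74]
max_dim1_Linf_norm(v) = 4.91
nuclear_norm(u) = 7.65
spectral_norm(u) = 4.57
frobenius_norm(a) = 1.94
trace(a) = 0.23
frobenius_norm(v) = 5.59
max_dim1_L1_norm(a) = 1.8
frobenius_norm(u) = 5.51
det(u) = -14.06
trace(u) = -1.34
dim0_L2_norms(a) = [1.49, 1.24]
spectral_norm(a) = 1.79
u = v + a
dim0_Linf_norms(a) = [1.35, 1.17]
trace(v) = -1.57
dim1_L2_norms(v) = [4.93, 2.65]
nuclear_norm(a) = 2.53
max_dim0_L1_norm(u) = 6.15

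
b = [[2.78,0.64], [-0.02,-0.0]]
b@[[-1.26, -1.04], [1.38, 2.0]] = [[-2.62, -1.61], [0.03, 0.02]]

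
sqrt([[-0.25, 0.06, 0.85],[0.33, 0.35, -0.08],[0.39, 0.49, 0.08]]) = [[0.26+0.63j,0.42+0.35j,0.29-0.78j],[(0.17-0.25j),0.27-0.11j,0.19+0.29j],[0.28-0.20j,(0.46-0.15j),0.32+0.27j]]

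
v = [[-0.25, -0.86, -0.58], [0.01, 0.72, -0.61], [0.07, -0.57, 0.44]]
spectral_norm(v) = 1.28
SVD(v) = [[-0.56, -0.83, -0.01], [0.65, -0.45, 0.61], [-0.5, 0.34, 0.80]] @ diag([1.2824281692957655, 0.9505196582631312, 0.06625986607328328]) @ [[0.09, 0.97, -0.23], [0.24, 0.20, 0.95], [0.97, -0.14, -0.21]]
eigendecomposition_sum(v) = [[-0.13+0.07j, -0.33-0.19j, -0.37-0.26j], [0.02+0.01j, (-0.01+0.05j), -0.02+0.06j], [0.03+0.01j, 0.08j, (-0.01+0.09j)]] + [[(-0.13-0.07j),  -0.33+0.19j,  -0.37+0.26j], [0.02-0.01j,  (-0.01-0.05j),  -0.02-0.06j], [(0.03-0.01j),  0.00-0.08j,  (-0.01-0.09j)]] + [[(0.01+0j), (-0.21+0j), (0.16+0j)], [(-0.02-0j), 0.74-0.00j, -0.58-0.00j], [0.02+0.00j, -0.58+0.00j, (0.45+0j)]]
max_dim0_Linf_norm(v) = 0.86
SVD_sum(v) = [[-0.06, -0.7, 0.17], [0.07, 0.81, -0.19], [-0.06, -0.63, 0.15]] + [[-0.19,-0.16,-0.75], [-0.1,-0.09,-0.41], [0.08,0.06,0.3]] + [[-0.00, 0.00, 0.00], [0.04, -0.01, -0.01], [0.05, -0.01, -0.01]]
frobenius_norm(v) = 1.60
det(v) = 0.08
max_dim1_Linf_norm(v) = 0.86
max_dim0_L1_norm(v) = 2.15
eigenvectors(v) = [[0.97+0.00j, 0.97-0.00j, 0.22+0.00j], [-0.05-0.13j, (-0.05+0.13j), -0.77+0.00j], [-0.10-0.17j, (-0.1+0.17j), 0.60+0.00j]]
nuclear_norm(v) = 2.30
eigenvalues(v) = [(-0.14+0.22j), (-0.14-0.22j), (1.19+0j)]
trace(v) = 0.91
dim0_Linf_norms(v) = [0.25, 0.86, 0.61]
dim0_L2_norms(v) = [0.26, 1.26, 0.95]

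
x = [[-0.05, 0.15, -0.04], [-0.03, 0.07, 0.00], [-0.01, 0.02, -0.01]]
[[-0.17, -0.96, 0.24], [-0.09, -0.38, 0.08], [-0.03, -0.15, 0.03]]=x @ [[2.07, 0.26, 2.02], [-0.35, -5.3, 2.03], [0.24, 3.68, -0.96]]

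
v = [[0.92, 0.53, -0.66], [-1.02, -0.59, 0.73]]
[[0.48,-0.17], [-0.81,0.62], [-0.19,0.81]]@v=[[0.62, 0.35, -0.44],[-1.38, -0.80, 0.99],[-1.0, -0.58, 0.72]]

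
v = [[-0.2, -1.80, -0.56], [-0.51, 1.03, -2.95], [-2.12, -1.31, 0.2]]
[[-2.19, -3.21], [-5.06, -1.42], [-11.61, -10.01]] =v @[[5.35, 3.96], [0.34, 1.27], [0.91, 0.24]]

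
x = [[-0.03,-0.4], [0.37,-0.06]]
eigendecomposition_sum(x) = [[-0.02+0.19j, (-0.2-0.02j)], [0.18+0.02j, (-0.03+0.19j)]] + [[-0.02-0.19j,  -0.20+0.02j], [(0.18-0.02j),  -0.03-0.19j]]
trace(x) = -0.09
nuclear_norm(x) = 0.78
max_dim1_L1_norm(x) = 0.43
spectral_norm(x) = 0.41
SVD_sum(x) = [[0.12, -0.35], [0.06, -0.17]] + [[-0.15,-0.05], [0.31,0.11]]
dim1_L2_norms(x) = [0.4, 0.37]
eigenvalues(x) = [(-0.04+0.38j), (-0.04-0.38j)]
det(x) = 0.15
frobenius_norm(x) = 0.55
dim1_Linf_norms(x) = [0.4, 0.37]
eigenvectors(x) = [[0.72+0.00j, 0.72-0.00j],  [0.03-0.69j, (0.03+0.69j)]]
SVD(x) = [[0.9,0.44], [0.44,-0.90]] @ diag([0.4088341523018825, 0.36640774543068977]) @ [[0.33, -0.94], [-0.94, -0.33]]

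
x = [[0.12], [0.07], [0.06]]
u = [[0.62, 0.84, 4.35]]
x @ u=[[0.07, 0.10, 0.52], [0.04, 0.06, 0.3], [0.04, 0.05, 0.26]]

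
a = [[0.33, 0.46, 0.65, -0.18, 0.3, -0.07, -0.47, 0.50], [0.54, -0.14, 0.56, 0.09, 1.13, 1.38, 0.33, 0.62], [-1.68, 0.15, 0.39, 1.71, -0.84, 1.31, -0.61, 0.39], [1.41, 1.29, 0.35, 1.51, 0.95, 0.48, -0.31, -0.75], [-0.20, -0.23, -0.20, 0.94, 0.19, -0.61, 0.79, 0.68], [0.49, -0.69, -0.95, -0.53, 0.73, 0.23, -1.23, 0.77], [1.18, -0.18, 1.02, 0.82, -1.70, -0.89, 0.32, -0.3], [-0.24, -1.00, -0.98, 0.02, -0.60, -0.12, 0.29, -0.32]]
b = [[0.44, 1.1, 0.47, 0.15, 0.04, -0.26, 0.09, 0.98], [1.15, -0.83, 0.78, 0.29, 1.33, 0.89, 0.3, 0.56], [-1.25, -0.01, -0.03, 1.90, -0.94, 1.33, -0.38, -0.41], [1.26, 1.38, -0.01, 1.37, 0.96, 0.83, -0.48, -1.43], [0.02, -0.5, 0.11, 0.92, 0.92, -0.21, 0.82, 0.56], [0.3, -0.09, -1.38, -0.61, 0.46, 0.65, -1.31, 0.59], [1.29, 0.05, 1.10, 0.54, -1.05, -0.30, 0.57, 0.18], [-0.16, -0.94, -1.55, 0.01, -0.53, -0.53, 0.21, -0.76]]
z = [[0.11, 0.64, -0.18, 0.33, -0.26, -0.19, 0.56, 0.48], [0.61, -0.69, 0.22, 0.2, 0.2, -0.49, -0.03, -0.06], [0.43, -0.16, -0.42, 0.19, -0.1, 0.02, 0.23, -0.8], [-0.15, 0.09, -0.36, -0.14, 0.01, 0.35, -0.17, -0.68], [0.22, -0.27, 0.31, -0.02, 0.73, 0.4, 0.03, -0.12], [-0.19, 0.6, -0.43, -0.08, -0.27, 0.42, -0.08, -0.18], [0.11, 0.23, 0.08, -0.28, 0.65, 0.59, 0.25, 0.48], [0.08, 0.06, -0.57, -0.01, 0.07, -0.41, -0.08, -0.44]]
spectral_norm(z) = 1.59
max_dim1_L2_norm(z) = 1.11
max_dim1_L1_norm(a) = 7.08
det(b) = 39.55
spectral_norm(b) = 3.47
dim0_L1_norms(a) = [6.07, 4.14, 5.1, 5.8, 6.44, 5.09, 4.35, 4.33]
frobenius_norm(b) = 6.56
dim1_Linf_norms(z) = [0.64, 0.69, 0.8, 0.68, 0.73, 0.6, 0.65, 0.57]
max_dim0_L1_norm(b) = 6.23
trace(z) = -0.18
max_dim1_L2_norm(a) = 2.98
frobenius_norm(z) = 2.84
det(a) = -0.45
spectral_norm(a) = 3.25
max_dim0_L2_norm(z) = 1.34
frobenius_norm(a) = 6.25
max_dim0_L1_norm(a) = 6.44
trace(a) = 2.51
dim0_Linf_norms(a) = [1.68, 1.29, 1.02, 1.71, 1.7, 1.38, 1.23, 0.77]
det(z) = -0.00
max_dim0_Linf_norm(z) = 0.8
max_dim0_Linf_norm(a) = 1.71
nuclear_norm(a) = 15.55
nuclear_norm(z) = 6.41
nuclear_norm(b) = 16.62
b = z + a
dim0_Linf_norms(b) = [1.29, 1.38, 1.55, 1.9, 1.33, 1.33, 1.31, 1.43]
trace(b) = 2.33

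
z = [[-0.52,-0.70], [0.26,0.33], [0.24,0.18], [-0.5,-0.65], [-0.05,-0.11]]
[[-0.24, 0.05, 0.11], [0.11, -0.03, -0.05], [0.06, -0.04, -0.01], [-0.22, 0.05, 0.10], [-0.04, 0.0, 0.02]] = z @ [[-0.05,-0.24,0.12], [0.38,0.1,-0.24]]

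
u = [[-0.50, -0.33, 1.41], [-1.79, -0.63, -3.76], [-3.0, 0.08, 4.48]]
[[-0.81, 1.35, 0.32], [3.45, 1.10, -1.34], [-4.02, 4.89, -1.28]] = u@[[0.13, -1.10, 0.71],[-1.13, -0.83, -1.15],[-0.79, 0.37, 0.21]]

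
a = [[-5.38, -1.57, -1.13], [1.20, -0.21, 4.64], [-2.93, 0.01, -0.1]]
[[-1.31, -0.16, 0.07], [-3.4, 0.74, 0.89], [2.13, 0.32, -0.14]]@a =[[6.65, 2.09, 0.73], [16.57, 5.19, 7.19], [-10.67, -3.41, -0.91]]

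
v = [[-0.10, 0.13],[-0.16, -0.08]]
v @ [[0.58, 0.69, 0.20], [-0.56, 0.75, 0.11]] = [[-0.13, 0.03, -0.01], [-0.05, -0.17, -0.04]]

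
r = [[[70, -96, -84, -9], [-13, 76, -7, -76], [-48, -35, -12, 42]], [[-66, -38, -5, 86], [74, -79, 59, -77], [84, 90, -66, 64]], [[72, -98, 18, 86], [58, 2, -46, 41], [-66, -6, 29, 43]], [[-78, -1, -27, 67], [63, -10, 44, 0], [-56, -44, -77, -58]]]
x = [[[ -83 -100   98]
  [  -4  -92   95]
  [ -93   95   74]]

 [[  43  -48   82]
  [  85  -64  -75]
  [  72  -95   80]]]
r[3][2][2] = -77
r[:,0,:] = [[70, -96, -84, -9], [-66, -38, -5, 86], [72, -98, 18, 86], [-78, -1, -27, 67]]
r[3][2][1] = -44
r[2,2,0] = -66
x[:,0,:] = [[-83, -100, 98], [43, -48, 82]]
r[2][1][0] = 58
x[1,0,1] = -48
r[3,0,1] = -1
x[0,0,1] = -100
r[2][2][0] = -66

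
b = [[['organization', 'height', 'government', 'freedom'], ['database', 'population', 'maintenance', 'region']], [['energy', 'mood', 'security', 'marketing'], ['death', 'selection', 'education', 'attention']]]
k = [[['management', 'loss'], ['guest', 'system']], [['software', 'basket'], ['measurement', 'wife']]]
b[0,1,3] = 'region'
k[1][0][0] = 'software'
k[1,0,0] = 'software'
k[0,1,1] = 'system'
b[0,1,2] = 'maintenance'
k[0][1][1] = 'system'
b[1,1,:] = ['death', 'selection', 'education', 'attention']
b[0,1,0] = 'database'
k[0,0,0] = 'management'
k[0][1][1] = 'system'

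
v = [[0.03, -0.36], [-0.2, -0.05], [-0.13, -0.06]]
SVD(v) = [[-0.96, 0.26], [-0.18, -0.81], [-0.19, -0.52]] @ diag([0.3692208186678879, 0.2391150080237848]) @ [[0.09, 1.00], [1.00, -0.09]]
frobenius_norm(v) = 0.44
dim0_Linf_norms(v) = [0.2, 0.36]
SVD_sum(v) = [[-0.03,-0.35], [-0.01,-0.07], [-0.01,-0.07]] + [[0.06, -0.01], [-0.19, 0.02], [-0.12, 0.01]]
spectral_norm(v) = 0.37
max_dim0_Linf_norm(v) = 0.36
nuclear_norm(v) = 0.61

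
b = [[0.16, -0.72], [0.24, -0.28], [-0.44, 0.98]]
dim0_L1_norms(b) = [0.84, 1.98]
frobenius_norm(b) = 1.35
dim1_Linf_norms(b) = [0.72, 0.28, 0.98]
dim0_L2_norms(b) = [0.53, 1.25]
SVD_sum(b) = [[0.27, -0.68], [0.13, -0.32], [-0.40, 1.00]] + [[-0.11, -0.04], [0.11, 0.04], [-0.04, -0.02]]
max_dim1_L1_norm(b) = 1.42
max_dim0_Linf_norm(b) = 0.98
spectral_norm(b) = 1.34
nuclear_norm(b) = 1.52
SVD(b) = [[-0.54, 0.69], [-0.26, -0.68], [0.80, 0.25]] @ diag([1.3430450407374765, 0.17386781919167751]) @ [[-0.37, 0.93],[-0.93, -0.37]]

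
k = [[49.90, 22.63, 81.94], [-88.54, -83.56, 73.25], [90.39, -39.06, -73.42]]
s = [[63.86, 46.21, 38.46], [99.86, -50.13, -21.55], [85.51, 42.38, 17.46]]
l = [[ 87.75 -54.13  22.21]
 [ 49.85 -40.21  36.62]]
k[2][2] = -73.42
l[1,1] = -40.21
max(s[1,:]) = 99.86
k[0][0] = 49.9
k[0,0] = 49.9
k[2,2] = -73.42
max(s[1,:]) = 99.86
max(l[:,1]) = -40.21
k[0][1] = 22.63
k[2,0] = 90.39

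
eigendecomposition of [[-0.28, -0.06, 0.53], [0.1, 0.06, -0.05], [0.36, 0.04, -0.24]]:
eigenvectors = [[-0.78, 0.7, 0.04], [0.15, 0.33, -1.00], [0.61, 0.64, -0.09]]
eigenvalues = [-0.69, 0.18, 0.05]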